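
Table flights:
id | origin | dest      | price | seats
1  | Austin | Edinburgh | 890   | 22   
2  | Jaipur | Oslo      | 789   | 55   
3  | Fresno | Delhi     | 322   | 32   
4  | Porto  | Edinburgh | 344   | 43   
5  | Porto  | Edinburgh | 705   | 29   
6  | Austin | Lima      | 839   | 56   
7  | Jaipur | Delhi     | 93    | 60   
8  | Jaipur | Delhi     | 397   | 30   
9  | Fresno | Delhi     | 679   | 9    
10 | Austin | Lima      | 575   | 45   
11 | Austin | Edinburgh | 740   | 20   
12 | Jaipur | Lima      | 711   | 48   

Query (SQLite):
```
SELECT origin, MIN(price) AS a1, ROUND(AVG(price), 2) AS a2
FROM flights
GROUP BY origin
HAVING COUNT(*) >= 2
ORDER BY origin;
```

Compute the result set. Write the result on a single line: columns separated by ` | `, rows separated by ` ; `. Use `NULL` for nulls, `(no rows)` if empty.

Group flights by origin.
Per group compute: MIN(price), ROUND(AVG(price), 2).
HAVING: drop groups with fewer than 2 rows.
  Austin: ids {1, 6, 10, 11} → MIN(price)=575, ROUND(AVG(price), 2)=761
  Fresno: ids {3, 9} → MIN(price)=322, ROUND(AVG(price), 2)=500.5
  Jaipur: ids {2, 7, 8, 12} → MIN(price)=93, ROUND(AVG(price), 2)=497.5
  Porto: ids {4, 5} → MIN(price)=344, ROUND(AVG(price), 2)=524.5

Austin | 575 | 761 ; Fresno | 322 | 500.5 ; Jaipur | 93 | 497.5 ; Porto | 344 | 524.5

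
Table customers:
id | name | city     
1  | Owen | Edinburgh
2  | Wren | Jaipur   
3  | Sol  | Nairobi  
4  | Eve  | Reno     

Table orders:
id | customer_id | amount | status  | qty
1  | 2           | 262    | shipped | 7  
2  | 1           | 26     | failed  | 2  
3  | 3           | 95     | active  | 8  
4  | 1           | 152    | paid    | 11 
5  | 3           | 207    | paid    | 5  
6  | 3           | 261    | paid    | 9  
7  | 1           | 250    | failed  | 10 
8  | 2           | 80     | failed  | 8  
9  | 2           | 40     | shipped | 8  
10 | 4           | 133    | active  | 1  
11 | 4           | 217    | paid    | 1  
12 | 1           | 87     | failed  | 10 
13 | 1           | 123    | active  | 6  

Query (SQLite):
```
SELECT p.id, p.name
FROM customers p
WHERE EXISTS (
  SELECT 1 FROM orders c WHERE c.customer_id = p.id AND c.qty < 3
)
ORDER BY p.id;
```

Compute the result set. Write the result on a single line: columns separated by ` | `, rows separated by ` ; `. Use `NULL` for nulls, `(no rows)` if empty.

1 | Owen ; 4 | Eve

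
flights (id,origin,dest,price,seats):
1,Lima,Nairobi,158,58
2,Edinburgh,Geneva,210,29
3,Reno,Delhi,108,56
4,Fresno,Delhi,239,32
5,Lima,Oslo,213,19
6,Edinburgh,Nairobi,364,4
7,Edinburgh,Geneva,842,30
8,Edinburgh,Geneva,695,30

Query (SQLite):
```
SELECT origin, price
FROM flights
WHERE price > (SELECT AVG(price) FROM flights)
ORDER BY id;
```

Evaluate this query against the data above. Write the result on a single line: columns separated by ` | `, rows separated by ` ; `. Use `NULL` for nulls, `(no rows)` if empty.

Scalar subquery: AVG(price) over all flights rows = 353.625.
Keep rows where price > that value.

Edinburgh | 364 ; Edinburgh | 842 ; Edinburgh | 695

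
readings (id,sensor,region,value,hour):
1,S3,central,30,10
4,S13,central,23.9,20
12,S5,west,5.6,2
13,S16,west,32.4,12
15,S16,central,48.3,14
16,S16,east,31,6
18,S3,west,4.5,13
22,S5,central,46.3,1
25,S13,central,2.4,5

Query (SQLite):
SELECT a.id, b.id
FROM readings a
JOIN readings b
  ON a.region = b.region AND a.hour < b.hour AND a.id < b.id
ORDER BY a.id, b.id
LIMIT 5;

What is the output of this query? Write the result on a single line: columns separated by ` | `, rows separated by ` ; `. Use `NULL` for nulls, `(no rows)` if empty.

1 | 4 ; 1 | 15 ; 12 | 13 ; 12 | 18 ; 13 | 18

Pairs (a,b) with same region, a.hour < b.hour, a.id < b.id.
region groups: central:{1,4,15,22,25} east:{16} west:{12,13,18}
Ordered by (a.id, b.id); first 5.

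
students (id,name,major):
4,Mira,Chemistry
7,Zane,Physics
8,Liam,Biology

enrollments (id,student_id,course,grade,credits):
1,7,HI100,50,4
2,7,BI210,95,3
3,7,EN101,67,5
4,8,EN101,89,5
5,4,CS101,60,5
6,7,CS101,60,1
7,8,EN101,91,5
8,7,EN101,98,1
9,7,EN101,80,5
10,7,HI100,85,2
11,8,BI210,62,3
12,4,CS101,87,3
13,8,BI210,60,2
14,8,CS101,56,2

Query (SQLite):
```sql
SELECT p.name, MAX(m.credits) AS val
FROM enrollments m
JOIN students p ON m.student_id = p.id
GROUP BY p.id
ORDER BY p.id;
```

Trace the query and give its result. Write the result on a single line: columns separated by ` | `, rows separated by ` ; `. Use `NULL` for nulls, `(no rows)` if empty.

Mira | 5 ; Zane | 5 ; Liam | 5

Join each enrollments row to its students via student_id.
Group joined rows by students.id; compute MAX(m.credits) per group.
  4: ids {5, 12} → MAX(m.credits)=5
  7: ids {1, 2, 3, 6, 8, 9, 10} → MAX(m.credits)=5
  8: ids {4, 7, 11, 13, 14} → MAX(m.credits)=5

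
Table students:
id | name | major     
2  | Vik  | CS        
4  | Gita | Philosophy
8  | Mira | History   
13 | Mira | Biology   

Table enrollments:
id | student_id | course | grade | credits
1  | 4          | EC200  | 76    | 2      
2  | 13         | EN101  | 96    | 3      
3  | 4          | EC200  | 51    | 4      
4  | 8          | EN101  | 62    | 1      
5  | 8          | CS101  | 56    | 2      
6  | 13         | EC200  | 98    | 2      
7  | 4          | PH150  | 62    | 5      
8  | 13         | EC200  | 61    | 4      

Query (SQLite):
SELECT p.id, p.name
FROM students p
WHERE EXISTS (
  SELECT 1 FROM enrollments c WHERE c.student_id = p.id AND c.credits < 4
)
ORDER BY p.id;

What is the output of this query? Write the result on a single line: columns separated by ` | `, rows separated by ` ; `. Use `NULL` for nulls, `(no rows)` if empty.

For each students row, check whether any enrollments with matching student_id has credits < 4.
Keep rows where that is true.

4 | Gita ; 8 | Mira ; 13 | Mira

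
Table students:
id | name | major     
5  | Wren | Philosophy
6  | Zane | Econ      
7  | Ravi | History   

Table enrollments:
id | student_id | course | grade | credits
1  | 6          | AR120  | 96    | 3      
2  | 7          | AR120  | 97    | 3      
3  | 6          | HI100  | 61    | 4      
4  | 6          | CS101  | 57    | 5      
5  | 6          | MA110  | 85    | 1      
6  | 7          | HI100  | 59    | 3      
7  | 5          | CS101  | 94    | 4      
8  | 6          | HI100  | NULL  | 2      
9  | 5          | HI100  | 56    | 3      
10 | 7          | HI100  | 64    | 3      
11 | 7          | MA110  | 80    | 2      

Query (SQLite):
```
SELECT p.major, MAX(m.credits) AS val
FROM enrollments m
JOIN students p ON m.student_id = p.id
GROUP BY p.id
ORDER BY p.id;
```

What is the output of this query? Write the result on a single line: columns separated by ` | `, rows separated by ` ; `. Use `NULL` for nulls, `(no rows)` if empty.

Philosophy | 4 ; Econ | 5 ; History | 3

Join each enrollments row to its students via student_id.
Group joined rows by students.id; compute MAX(m.credits) per group.
  5: ids {7, 9} → MAX(m.credits)=4
  6: ids {1, 3, 4, 5, 8} → MAX(m.credits)=5
  7: ids {2, 6, 10, 11} → MAX(m.credits)=3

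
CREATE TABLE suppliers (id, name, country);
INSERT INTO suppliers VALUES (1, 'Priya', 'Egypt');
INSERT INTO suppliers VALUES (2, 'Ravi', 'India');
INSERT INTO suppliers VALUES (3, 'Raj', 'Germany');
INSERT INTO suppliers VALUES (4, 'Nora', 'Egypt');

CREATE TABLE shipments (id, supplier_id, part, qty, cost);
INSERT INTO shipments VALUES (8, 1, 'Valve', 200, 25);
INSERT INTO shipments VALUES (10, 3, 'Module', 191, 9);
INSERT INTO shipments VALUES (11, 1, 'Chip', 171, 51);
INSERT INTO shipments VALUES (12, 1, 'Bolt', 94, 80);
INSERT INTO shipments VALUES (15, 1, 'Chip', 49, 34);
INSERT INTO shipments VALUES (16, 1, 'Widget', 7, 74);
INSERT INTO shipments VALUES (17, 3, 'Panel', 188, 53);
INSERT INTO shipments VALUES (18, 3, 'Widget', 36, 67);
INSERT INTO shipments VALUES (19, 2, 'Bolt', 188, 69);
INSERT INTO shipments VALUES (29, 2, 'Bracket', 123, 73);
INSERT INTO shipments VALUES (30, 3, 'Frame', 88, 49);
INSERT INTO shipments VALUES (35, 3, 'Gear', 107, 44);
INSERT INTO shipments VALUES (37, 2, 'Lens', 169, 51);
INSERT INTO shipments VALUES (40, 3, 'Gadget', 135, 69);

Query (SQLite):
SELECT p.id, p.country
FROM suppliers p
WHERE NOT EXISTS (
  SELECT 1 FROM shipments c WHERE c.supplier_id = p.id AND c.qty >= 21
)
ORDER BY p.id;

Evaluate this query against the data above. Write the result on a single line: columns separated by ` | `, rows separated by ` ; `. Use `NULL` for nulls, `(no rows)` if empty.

For each suppliers row, check whether any shipments with matching supplier_id has qty >= 21.
Keep rows where that is false.

4 | Egypt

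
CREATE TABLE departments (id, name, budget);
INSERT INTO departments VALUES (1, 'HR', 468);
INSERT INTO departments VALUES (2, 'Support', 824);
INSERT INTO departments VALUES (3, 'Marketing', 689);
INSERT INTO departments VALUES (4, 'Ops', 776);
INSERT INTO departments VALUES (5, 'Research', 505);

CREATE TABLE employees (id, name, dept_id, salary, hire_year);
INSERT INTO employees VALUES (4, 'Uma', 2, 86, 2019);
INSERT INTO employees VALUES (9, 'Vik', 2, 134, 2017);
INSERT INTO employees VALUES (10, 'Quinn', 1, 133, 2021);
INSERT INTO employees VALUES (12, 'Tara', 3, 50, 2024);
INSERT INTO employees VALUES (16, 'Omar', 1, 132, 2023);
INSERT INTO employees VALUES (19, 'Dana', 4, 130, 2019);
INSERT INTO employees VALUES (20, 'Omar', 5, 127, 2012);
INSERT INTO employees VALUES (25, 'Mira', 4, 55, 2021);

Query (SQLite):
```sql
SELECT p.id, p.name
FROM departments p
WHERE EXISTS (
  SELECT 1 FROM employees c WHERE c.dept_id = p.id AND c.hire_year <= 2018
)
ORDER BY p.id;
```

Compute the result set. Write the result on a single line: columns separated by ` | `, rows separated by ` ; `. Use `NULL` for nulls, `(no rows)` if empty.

2 | Support ; 5 | Research

For each departments row, check whether any employees with matching dept_id has hire_year <= 2018.
Keep rows where that is true.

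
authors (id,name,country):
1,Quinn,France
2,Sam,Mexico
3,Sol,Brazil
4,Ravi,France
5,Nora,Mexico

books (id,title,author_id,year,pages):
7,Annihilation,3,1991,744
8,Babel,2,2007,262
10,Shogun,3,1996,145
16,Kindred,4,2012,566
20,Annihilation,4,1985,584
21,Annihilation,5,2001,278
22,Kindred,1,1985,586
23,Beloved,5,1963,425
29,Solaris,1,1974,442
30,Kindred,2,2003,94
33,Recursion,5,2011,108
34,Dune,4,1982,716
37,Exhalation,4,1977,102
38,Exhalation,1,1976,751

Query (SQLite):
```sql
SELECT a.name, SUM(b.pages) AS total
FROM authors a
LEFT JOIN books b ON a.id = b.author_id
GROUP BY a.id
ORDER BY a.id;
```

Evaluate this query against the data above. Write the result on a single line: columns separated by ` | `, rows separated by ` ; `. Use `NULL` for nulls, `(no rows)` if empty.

Quinn | 1779 ; Sam | 356 ; Sol | 889 ; Ravi | 1968 ; Nora | 811

LEFT JOIN keeps every authors row; unmatched ones get NULL for books columns.
Group by authors.id and compute SUM(b.pages). SUM over an all-NULL group is NULL.
  1: ids {22, 29, 38} → SUM(b.pages)=1779
  2: ids {8, 30} → SUM(b.pages)=356
  3: ids {7, 10} → SUM(b.pages)=889
  4: ids {16, 20, 34, 37} → SUM(b.pages)=1968
  5: ids {21, 23, 33} → SUM(b.pages)=811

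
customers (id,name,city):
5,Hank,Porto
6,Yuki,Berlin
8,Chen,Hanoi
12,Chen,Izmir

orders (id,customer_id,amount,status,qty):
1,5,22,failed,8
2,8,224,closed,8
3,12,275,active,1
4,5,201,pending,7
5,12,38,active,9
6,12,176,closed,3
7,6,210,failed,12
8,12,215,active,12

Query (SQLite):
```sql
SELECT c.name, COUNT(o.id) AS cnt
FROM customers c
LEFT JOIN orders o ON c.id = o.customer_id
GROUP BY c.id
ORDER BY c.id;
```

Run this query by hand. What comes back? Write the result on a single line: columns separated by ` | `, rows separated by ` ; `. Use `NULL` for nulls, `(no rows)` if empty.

Hank | 2 ; Yuki | 1 ; Chen | 1 ; Chen | 4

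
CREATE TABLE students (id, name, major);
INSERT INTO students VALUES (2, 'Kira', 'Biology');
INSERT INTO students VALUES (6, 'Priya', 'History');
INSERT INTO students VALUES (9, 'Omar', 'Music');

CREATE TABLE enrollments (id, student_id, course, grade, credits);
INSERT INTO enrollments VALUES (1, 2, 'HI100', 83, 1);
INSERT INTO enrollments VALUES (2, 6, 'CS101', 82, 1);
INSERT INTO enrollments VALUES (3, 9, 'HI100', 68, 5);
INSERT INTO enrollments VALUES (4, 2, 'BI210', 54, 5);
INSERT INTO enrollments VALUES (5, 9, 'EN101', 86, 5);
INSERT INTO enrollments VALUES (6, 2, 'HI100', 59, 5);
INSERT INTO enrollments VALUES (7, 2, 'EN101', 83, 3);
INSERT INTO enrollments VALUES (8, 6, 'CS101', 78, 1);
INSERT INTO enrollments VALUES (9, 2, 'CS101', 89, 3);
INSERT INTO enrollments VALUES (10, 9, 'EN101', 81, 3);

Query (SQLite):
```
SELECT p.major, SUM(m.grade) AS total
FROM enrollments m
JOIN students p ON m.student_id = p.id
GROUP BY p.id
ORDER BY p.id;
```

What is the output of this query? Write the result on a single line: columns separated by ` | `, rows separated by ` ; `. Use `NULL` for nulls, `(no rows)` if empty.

Biology | 368 ; History | 160 ; Music | 235

Join each enrollments row to its students via student_id.
Group joined rows by students.id; compute SUM(m.grade) per group.
  2: ids {1, 4, 6, 7, 9} → SUM(m.grade)=368
  6: ids {2, 8} → SUM(m.grade)=160
  9: ids {3, 5, 10} → SUM(m.grade)=235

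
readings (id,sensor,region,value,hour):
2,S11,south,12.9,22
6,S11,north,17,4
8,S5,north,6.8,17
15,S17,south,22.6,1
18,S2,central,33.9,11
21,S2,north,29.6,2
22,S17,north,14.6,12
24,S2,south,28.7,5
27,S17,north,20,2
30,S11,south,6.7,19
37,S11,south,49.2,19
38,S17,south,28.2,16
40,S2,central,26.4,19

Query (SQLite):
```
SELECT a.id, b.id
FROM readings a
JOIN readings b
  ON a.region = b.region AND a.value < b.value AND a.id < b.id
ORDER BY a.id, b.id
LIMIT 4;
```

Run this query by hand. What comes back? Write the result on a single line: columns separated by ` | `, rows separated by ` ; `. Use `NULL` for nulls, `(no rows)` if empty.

2 | 15 ; 2 | 24 ; 2 | 37 ; 2 | 38

Pairs (a,b) with same region, a.value < b.value, a.id < b.id.
region groups: central:{18,40} north:{6,8,21,22,27} south:{2,15,24,30,37,38}
Ordered by (a.id, b.id); first 4.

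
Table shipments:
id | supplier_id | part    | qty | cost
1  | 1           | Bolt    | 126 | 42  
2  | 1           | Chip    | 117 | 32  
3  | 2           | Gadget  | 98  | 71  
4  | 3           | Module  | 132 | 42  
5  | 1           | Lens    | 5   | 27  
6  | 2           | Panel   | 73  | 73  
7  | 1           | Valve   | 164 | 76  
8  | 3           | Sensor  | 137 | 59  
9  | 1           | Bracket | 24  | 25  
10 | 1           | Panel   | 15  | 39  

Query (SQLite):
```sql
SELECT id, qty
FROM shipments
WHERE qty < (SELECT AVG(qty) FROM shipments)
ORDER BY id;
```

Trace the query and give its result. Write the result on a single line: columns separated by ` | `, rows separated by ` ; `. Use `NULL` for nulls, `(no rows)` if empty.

5 | 5 ; 6 | 73 ; 9 | 24 ; 10 | 15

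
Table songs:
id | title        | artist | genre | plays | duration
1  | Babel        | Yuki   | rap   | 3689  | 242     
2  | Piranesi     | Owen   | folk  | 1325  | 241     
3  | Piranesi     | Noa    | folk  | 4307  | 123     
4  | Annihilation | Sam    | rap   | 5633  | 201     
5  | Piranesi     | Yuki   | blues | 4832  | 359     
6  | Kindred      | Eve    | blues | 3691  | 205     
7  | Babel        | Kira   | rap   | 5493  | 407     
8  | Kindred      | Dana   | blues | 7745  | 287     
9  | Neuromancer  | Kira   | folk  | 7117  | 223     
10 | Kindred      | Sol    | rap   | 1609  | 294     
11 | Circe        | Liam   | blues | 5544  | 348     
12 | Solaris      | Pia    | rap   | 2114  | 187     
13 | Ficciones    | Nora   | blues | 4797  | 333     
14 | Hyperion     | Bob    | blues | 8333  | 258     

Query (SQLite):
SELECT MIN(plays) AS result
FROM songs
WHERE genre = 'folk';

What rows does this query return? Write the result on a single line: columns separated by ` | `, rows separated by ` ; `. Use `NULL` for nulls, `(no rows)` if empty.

1325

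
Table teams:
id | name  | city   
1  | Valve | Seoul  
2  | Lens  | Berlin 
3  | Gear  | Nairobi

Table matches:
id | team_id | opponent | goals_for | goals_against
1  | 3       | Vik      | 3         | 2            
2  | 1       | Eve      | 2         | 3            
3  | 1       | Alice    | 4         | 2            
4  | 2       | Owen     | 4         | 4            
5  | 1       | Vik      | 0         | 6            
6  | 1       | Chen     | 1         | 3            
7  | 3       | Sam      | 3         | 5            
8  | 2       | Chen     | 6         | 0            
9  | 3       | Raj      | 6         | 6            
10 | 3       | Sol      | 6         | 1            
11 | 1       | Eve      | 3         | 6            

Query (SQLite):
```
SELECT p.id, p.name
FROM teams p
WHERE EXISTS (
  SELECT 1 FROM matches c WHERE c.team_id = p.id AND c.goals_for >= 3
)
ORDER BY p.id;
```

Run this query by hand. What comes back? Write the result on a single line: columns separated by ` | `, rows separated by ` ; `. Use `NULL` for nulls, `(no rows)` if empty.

1 | Valve ; 2 | Lens ; 3 | Gear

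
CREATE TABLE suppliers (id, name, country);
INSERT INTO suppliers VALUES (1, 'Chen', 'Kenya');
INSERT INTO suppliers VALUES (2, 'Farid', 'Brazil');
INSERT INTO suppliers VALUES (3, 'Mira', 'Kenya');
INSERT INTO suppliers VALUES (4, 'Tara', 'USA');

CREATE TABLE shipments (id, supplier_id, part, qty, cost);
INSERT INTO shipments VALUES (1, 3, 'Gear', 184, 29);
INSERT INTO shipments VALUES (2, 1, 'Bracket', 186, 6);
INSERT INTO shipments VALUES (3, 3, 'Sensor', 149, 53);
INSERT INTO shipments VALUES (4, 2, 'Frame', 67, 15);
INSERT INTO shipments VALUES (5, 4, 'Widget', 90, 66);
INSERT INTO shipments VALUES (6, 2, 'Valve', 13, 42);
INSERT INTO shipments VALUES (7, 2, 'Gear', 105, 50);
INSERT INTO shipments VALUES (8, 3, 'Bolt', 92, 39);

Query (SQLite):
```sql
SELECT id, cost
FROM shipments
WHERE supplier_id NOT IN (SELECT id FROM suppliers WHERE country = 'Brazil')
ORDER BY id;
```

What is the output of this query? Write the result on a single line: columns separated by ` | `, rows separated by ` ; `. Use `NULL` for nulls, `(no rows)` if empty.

1 | 29 ; 2 | 6 ; 3 | 53 ; 5 | 66 ; 8 | 39

Inner query: suppliers.id where country = 'Brazil'.
Outer: keep shipments rows whose supplier_id is not in that set.
Inner query → {2}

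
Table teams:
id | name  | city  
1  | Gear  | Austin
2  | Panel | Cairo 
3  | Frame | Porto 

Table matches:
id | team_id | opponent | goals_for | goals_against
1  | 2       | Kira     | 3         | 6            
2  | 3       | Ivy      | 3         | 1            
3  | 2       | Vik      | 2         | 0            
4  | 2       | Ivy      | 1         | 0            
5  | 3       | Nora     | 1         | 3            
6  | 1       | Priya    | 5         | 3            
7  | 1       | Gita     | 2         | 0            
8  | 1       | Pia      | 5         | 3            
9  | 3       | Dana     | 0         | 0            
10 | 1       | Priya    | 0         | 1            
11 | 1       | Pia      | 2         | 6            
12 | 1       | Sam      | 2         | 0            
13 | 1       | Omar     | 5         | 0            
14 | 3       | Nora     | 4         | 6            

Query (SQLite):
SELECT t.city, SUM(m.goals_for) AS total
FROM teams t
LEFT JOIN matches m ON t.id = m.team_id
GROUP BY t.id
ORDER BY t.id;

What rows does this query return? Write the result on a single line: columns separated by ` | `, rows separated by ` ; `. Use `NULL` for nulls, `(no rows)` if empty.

Austin | 21 ; Cairo | 6 ; Porto | 8

LEFT JOIN keeps every teams row; unmatched ones get NULL for matches columns.
Group by teams.id and compute SUM(m.goals_for). SUM over an all-NULL group is NULL.
  1: ids {6, 7, 8, 10, 11, 12, 13} → SUM(m.goals_for)=21
  2: ids {1, 3, 4} → SUM(m.goals_for)=6
  3: ids {2, 5, 9, 14} → SUM(m.goals_for)=8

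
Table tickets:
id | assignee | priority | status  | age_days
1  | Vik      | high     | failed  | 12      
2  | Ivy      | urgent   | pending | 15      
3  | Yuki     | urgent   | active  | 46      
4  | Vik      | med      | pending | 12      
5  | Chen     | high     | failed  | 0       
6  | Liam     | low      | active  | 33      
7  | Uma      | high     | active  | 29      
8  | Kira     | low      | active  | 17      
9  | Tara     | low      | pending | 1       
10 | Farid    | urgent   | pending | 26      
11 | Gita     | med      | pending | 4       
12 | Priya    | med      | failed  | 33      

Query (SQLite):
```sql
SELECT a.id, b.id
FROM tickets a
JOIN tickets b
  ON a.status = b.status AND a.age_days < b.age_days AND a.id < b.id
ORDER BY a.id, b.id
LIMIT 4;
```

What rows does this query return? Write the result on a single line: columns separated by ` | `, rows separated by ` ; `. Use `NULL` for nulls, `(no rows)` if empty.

1 | 12 ; 2 | 10 ; 4 | 10 ; 5 | 12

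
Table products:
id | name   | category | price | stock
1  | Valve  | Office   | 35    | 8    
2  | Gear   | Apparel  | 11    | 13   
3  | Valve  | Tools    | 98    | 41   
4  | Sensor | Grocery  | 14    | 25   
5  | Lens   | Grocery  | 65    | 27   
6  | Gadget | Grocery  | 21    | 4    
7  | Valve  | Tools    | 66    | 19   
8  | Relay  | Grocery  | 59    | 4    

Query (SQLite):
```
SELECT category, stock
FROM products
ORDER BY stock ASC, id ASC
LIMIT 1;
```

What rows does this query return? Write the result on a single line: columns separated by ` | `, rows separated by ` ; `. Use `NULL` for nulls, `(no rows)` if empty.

Grocery | 4

Sort by stock asc, tiebreak id asc: (4, id=6), (4, id=8), (8, id=1), (13, id=2) …. Take first 1.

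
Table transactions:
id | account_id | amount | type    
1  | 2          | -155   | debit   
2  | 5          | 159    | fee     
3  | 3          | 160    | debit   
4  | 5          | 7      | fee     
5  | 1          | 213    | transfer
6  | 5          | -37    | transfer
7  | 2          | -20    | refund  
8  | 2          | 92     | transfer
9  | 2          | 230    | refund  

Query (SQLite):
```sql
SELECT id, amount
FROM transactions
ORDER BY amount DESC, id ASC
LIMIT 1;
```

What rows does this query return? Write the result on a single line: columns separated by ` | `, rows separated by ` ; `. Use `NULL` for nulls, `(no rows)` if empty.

Sort by amount desc, tiebreak id asc: (230, id=9), (213, id=5), (160, id=3), (159, id=2) …. Take first 1.

9 | 230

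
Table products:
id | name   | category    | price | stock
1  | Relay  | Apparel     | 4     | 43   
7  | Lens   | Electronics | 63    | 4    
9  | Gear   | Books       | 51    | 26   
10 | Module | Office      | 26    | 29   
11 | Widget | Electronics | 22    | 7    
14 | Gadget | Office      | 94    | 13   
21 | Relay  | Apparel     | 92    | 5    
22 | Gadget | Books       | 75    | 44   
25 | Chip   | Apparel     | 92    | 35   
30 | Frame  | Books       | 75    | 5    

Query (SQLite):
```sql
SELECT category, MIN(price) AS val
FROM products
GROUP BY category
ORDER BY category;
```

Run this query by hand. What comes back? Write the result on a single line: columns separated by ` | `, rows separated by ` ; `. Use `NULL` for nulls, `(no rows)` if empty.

Apparel | 4 ; Books | 51 ; Electronics | 22 ; Office | 26

Partition products by category; compute MIN(price) within each group.
  Apparel: ids {1, 21, 25} → MIN(price)=4
  Books: ids {9, 22, 30} → MIN(price)=51
  Electronics: ids {7, 11} → MIN(price)=22
  Office: ids {10, 14} → MIN(price)=26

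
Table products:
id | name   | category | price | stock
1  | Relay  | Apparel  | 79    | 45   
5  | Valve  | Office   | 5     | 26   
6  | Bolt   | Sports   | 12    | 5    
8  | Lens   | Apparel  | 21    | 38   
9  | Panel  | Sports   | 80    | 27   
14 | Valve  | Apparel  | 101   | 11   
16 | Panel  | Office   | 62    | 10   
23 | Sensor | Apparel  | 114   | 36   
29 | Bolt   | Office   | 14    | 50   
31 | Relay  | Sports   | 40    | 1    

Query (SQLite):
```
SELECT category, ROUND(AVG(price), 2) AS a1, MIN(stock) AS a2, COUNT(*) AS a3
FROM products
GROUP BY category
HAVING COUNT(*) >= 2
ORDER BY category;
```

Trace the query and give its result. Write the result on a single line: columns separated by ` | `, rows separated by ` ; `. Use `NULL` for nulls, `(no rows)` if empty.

Group products by category.
Per group compute: ROUND(AVG(price), 2), MIN(stock), COUNT(*).
HAVING: drop groups with fewer than 2 rows.
  Apparel: ids {1, 8, 14, 23} → ROUND(AVG(price), 2)=78.75, MIN(stock)=11, COUNT(*)=4
  Office: ids {5, 16, 29} → ROUND(AVG(price), 2)=27, MIN(stock)=10, COUNT(*)=3
  Sports: ids {6, 9, 31} → ROUND(AVG(price), 2)=44, MIN(stock)=1, COUNT(*)=3

Apparel | 78.75 | 11 | 4 ; Office | 27 | 10 | 3 ; Sports | 44 | 1 | 3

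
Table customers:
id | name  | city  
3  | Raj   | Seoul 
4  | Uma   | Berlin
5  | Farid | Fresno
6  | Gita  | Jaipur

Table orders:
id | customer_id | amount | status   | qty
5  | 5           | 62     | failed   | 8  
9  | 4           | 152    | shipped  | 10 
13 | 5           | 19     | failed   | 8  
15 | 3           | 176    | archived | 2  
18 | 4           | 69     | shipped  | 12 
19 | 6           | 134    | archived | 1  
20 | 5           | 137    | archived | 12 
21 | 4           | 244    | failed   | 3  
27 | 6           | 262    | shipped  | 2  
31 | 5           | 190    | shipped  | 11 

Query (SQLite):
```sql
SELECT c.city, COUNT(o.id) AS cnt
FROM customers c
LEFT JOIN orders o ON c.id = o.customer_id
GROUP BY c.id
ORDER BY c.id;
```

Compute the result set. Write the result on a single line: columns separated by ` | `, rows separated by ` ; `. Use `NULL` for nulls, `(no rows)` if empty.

LEFT JOIN keeps every customers row; unmatched ones get NULL for orders columns.
Group by customers.id and compute COUNT(o.id). COUNT(col) of an all-NULL group is 0.
  3: ids {15} → COUNT(o.id)=1
  4: ids {9, 18, 21} → COUNT(o.id)=3
  5: ids {5, 13, 20, 31} → COUNT(o.id)=4
  6: ids {19, 27} → COUNT(o.id)=2

Seoul | 1 ; Berlin | 3 ; Fresno | 4 ; Jaipur | 2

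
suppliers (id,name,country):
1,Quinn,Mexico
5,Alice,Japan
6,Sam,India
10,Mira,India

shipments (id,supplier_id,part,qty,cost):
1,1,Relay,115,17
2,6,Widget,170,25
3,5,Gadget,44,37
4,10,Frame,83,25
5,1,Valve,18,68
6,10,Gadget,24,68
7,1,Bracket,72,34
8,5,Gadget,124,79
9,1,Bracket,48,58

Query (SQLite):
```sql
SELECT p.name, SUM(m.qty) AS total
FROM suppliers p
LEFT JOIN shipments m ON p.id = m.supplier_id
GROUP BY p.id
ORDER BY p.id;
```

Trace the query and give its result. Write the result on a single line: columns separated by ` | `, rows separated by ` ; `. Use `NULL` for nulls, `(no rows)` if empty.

Quinn | 253 ; Alice | 168 ; Sam | 170 ; Mira | 107

LEFT JOIN keeps every suppliers row; unmatched ones get NULL for shipments columns.
Group by suppliers.id and compute SUM(m.qty). SUM over an all-NULL group is NULL.
  1: ids {1, 5, 7, 9} → SUM(m.qty)=253
  5: ids {3, 8} → SUM(m.qty)=168
  6: ids {2} → SUM(m.qty)=170
  10: ids {4, 6} → SUM(m.qty)=107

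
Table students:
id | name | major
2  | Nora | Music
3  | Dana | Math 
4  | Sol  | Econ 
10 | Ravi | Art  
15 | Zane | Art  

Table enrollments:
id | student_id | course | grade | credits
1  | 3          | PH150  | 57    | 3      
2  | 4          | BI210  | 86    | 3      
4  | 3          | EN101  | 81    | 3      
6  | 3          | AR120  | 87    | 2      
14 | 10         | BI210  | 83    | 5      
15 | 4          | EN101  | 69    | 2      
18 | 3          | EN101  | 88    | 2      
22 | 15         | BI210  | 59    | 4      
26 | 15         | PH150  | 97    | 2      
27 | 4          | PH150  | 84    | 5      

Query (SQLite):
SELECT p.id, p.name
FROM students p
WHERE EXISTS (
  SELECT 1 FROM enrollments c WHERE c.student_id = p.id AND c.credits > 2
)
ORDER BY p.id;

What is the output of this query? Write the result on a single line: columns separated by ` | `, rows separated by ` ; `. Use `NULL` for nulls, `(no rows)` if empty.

For each students row, check whether any enrollments with matching student_id has credits > 2.
Keep rows where that is true.

3 | Dana ; 4 | Sol ; 10 | Ravi ; 15 | Zane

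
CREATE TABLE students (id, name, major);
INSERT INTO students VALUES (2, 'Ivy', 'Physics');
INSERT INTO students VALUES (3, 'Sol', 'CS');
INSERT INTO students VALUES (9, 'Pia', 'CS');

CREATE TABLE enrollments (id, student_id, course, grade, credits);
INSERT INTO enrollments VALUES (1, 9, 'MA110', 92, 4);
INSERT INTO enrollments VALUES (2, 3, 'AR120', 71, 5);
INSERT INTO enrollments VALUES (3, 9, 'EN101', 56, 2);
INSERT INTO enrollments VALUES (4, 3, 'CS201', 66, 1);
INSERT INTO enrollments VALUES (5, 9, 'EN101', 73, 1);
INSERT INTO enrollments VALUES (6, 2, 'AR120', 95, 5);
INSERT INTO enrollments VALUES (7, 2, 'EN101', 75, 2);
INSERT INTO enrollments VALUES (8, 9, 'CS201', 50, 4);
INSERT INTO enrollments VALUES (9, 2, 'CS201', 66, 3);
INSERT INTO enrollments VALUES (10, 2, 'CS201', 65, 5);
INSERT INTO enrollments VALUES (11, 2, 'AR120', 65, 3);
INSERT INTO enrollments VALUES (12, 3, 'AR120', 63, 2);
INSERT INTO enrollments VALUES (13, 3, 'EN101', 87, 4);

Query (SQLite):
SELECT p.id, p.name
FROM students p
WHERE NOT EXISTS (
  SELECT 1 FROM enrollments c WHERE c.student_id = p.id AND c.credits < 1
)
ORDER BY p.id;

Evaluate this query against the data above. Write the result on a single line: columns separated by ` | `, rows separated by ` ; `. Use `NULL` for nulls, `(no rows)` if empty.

2 | Ivy ; 3 | Sol ; 9 | Pia

For each students row, check whether any enrollments with matching student_id has credits < 1.
Keep rows where that is false.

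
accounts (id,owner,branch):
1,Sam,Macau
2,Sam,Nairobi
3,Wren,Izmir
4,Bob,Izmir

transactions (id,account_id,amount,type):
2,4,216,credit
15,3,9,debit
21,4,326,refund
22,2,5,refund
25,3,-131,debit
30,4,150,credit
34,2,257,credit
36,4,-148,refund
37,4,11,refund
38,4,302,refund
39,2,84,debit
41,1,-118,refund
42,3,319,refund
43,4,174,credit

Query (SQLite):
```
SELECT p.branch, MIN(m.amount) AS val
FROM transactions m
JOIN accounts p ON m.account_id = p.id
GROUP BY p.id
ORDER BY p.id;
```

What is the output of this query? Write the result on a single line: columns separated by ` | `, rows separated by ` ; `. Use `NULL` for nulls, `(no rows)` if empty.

Macau | -118 ; Nairobi | 5 ; Izmir | -131 ; Izmir | -148

Join each transactions row to its accounts via account_id.
Group joined rows by accounts.id; compute MIN(m.amount) per group.
  1: ids {41} → MIN(m.amount)=-118
  2: ids {22, 34, 39} → MIN(m.amount)=5
  3: ids {15, 25, 42} → MIN(m.amount)=-131
  4: ids {2, 21, 30, 36, 37, 38, 43} → MIN(m.amount)=-148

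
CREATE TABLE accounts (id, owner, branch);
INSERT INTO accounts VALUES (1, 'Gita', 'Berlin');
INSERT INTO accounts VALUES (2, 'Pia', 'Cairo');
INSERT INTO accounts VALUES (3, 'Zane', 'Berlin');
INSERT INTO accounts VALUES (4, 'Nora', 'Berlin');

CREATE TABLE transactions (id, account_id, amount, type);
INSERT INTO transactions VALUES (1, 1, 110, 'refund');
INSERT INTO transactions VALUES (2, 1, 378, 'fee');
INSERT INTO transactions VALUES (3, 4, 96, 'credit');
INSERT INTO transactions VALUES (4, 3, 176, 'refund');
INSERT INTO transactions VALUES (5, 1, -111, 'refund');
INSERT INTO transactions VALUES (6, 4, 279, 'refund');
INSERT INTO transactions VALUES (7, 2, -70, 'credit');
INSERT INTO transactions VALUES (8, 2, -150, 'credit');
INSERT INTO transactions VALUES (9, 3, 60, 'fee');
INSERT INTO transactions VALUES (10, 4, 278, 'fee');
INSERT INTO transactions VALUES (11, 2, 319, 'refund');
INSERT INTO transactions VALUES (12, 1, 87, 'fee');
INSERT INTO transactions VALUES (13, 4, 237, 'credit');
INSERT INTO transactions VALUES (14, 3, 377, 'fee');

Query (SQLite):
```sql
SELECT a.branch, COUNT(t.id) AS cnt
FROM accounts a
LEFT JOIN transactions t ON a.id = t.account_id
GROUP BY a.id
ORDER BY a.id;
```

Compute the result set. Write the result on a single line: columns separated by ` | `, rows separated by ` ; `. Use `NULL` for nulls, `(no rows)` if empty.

LEFT JOIN keeps every accounts row; unmatched ones get NULL for transactions columns.
Group by accounts.id and compute COUNT(t.id). COUNT(col) of an all-NULL group is 0.
  1: ids {1, 2, 5, 12} → COUNT(t.id)=4
  2: ids {7, 8, 11} → COUNT(t.id)=3
  3: ids {4, 9, 14} → COUNT(t.id)=3
  4: ids {3, 6, 10, 13} → COUNT(t.id)=4

Berlin | 4 ; Cairo | 3 ; Berlin | 3 ; Berlin | 4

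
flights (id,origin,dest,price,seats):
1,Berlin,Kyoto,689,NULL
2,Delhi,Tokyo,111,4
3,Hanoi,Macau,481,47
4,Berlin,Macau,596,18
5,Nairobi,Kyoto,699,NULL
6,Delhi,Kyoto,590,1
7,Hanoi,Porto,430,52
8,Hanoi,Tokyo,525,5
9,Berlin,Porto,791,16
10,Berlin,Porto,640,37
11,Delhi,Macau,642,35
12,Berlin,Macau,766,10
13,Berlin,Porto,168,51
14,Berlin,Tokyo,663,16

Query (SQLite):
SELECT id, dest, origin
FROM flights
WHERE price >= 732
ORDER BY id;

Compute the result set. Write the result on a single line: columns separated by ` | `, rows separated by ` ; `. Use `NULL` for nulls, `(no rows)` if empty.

price >= 732: ids {9, 12}

9 | Porto | Berlin ; 12 | Macau | Berlin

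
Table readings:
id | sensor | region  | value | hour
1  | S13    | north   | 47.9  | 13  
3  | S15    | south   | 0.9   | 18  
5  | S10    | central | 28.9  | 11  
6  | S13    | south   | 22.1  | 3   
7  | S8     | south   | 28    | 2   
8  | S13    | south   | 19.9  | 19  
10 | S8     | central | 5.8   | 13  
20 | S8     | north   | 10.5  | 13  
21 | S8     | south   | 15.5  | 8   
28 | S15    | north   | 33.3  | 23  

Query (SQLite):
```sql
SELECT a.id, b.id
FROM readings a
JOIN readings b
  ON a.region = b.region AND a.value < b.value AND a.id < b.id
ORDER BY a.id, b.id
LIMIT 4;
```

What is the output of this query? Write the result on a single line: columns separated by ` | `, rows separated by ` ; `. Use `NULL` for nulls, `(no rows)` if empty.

3 | 6 ; 3 | 7 ; 3 | 8 ; 3 | 21

Pairs (a,b) with same region, a.value < b.value, a.id < b.id.
region groups: central:{5,10} north:{1,20,28} south:{3,6,7,8,21}
Ordered by (a.id, b.id); first 4.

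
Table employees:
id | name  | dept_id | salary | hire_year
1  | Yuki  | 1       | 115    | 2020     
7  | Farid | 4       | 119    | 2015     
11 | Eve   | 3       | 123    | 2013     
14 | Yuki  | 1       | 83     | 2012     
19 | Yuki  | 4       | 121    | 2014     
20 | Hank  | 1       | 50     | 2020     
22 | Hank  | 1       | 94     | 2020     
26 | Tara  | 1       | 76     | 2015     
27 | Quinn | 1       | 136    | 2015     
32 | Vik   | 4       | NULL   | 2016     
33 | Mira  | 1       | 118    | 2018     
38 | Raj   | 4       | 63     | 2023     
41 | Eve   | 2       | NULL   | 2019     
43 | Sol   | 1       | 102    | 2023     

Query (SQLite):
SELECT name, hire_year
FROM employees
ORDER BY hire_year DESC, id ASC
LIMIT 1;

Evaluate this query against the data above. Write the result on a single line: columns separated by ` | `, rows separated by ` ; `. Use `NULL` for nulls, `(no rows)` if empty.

Raj | 2023

Sort by hire_year desc, tiebreak id asc: (2023, id=38), (2023, id=43), (2020, id=1), (2020, id=20) …. Take first 1.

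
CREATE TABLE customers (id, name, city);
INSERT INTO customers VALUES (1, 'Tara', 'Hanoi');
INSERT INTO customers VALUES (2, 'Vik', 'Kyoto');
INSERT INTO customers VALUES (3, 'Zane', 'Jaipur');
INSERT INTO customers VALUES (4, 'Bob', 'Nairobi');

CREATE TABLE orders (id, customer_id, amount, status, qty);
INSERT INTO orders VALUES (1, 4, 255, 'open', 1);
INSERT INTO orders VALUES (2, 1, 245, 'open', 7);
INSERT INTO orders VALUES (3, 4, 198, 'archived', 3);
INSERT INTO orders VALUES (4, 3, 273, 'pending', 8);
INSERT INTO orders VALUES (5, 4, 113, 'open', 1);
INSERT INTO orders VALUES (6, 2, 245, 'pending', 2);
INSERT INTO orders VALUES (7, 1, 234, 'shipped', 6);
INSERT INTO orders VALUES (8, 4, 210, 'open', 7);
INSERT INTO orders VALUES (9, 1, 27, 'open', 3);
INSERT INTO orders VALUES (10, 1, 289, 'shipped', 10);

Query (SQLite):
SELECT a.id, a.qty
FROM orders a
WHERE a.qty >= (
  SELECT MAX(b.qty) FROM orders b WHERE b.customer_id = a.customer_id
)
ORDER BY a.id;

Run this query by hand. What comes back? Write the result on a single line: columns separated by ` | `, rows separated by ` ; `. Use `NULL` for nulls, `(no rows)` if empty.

4 | 8 ; 6 | 2 ; 8 | 7 ; 10 | 10

For each orders row a, compute MAX(qty) over rows sharing a.customer_id.
Keep row a if a.qty >= that per-group MAX.
  customer_id=1: MAX(qty) = 10
  customer_id=2: MAX(qty) = 2
  customer_id=3: MAX(qty) = 8
  customer_id=4: MAX(qty) = 7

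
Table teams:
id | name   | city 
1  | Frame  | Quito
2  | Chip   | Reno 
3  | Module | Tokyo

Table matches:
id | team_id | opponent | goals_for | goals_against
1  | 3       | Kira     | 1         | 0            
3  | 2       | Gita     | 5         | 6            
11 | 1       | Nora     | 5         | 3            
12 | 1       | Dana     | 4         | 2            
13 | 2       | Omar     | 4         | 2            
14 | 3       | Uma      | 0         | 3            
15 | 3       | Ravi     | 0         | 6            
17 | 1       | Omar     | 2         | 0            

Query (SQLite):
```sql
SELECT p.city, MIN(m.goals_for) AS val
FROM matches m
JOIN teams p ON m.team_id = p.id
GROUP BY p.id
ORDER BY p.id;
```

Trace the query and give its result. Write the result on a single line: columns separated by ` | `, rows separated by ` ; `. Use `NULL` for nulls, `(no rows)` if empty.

Quito | 2 ; Reno | 4 ; Tokyo | 0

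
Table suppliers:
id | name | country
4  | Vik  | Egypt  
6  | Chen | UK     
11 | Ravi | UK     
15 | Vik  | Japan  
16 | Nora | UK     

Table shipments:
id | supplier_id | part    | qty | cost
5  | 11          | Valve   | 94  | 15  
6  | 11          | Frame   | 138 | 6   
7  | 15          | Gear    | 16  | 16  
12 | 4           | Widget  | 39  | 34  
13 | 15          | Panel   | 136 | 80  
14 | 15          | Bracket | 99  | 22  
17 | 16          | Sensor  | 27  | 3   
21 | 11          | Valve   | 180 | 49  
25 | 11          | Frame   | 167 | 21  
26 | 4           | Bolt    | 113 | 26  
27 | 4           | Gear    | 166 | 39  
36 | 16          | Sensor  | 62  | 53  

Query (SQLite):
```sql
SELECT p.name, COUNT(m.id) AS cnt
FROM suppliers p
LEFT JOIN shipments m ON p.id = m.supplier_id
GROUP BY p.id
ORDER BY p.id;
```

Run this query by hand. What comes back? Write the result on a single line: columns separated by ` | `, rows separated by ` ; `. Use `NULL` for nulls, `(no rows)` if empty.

LEFT JOIN keeps every suppliers row; unmatched ones get NULL for shipments columns.
Group by suppliers.id and compute COUNT(m.id). COUNT(col) of an all-NULL group is 0.
  4: ids {12, 26, 27} → COUNT(m.id)=3
  6: ids {—} → COUNT(m.id)=0
  11: ids {5, 6, 21, 25} → COUNT(m.id)=4
  15: ids {7, 13, 14} → COUNT(m.id)=3
  16: ids {17, 36} → COUNT(m.id)=2

Vik | 3 ; Chen | 0 ; Ravi | 4 ; Vik | 3 ; Nora | 2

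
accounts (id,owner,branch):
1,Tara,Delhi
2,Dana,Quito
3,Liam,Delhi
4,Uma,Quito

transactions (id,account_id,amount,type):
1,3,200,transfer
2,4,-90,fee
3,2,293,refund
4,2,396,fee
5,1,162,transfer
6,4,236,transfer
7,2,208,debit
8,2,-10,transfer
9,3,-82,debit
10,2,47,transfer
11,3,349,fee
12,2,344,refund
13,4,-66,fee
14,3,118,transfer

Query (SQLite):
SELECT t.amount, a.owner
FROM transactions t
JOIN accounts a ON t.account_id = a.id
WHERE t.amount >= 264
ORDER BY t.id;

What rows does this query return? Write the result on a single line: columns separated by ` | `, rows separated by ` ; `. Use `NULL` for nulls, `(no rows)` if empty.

293 | Dana ; 396 | Dana ; 349 | Liam ; 344 | Dana

Each transactions row matches the accounts row where account_id = accounts.id.
Then keep rows with t.amount >= 264.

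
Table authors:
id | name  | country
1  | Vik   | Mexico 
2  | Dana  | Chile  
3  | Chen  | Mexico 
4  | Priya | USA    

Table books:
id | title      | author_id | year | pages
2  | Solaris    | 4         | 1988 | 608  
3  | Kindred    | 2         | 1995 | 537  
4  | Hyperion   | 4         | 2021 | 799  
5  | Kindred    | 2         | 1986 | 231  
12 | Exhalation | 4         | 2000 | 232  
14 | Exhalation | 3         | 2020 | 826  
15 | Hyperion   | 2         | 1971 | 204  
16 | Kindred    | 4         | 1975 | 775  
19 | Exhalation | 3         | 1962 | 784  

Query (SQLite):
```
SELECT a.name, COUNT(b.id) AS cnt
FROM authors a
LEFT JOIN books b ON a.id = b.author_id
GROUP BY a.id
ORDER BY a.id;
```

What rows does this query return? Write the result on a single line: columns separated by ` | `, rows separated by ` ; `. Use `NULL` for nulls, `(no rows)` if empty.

Vik | 0 ; Dana | 3 ; Chen | 2 ; Priya | 4

LEFT JOIN keeps every authors row; unmatched ones get NULL for books columns.
Group by authors.id and compute COUNT(b.id). COUNT(col) of an all-NULL group is 0.
  1: ids {—} → COUNT(b.id)=0
  2: ids {3, 5, 15} → COUNT(b.id)=3
  3: ids {14, 19} → COUNT(b.id)=2
  4: ids {2, 4, 12, 16} → COUNT(b.id)=4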